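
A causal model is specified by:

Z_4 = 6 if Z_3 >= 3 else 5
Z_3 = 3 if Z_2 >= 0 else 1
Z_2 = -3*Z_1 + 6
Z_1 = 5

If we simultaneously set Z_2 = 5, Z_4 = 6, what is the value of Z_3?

The joint intervention fixes Z_2 = 5, Z_4 = 6, removing each variable's own equation.
Z_3 = 3 if Z_2 >= 0 else 1  [with Z_2=5]  = 3

3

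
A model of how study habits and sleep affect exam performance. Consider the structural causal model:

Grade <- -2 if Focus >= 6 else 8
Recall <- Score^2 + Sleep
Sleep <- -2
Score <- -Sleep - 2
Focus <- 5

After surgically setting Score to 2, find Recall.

The intervention breaks the incoming arrows to Score: Score <- -Sleep - 2 no longer applies, and Score = 2.
Recall = Score^2 + Sleep  [with Score=2, Sleep=-2]  = 2

2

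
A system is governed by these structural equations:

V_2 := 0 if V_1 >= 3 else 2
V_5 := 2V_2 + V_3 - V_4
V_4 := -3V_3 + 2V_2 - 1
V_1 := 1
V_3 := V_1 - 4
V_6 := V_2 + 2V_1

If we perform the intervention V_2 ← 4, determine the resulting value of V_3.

-3

The intervention breaks the incoming arrows to V_2: V_2 := 0 if V_1 >= 3 else 2 no longer applies, and V_2 = 4.
Since V_3 is not a descendant of the intervened variable, it is unaffected.
V_3 = V_1 - 4  [with V_1=1]  = -3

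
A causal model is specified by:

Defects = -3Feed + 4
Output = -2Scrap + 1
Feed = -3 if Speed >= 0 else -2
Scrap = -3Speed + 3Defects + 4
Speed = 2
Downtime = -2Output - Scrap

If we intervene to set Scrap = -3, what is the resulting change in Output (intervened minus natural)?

Intervening sets Scrap = -3 and removes its equation (Scrap = -3Speed + 3Defects + 4).
Output = -2Scrap + 1  [with Scrap=-3]  = 7
Without intervention: Feed = -3 if Speed >= 0 else -2  [with Speed=2]  = -3; Defects = -3Feed + 4  [with Feed=-3]  = 13; Scrap = -3Speed + 3Defects + 4  [with Speed=2, Defects=13]  = 37; Output = -2Scrap + 1  [with Scrap=37]  = -73.
Change = 7 − (-73) = 80.

80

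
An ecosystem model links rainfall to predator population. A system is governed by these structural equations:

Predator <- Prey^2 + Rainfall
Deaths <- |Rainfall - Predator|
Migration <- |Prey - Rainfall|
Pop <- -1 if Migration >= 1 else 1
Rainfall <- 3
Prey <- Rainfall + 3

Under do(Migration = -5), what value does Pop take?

The intervention breaks the incoming arrows to Migration: Migration <- |Prey - Rainfall| no longer applies, and Migration = -5.
Pop = -1 if Migration >= 1 else 1  [with Migration=-5]  = 1

1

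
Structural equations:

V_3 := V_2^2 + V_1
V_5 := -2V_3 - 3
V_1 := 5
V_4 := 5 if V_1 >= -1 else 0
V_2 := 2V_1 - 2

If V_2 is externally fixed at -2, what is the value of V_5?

do(V_2=-2) replaces the equation V_2 := 2V_1 - 2 with the constant V_2 = -2.
V_3 = V_2^2 + V_1  [with V_2=-2, V_1=5]  = 9
V_5 = -2V_3 - 3  [with V_3=9]  = -21

-21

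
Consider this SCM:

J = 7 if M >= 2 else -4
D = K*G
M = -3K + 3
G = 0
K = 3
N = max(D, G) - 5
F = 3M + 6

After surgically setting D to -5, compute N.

-5

The intervention breaks the incoming arrows to D: D = K*G no longer applies, and D = -5.
N = max(D, G) - 5  [with D=-5, G=0]  = -5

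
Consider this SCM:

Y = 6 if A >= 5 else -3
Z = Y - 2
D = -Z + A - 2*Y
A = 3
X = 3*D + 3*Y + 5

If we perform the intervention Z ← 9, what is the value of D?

The intervention breaks the incoming arrows to Z: Z = Y - 2 no longer applies, and Z = 9.
Y = 6 if A >= 5 else -3  [with A=3]  = -3
D = -Z + A - 2*Y  [with Z=9, A=3, Y=-3]  = 0

0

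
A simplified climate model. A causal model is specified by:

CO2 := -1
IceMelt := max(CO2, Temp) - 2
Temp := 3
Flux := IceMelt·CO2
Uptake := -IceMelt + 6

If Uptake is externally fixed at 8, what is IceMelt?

do(Uptake=8) replaces the equation Uptake := -IceMelt + 6 with the constant Uptake = 8.
IceMelt is not downstream of the intervention, so its value is determined by the original equations.
IceMelt = max(CO2, Temp) - 2  [with CO2=-1, Temp=3]  = 1

1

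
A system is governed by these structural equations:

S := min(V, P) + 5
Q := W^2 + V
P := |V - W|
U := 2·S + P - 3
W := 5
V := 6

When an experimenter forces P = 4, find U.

19

do(P=4) replaces the equation P := |V - W| with the constant P = 4.
S = min(V, P) + 5  [with V=6, P=4]  = 9
U = 2·S + P - 3  [with S=9, P=4]  = 19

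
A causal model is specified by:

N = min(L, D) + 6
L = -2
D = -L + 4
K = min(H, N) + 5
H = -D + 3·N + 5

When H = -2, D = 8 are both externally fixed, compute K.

3

The joint intervention fixes H = -2, D = 8, removing each variable's own equation.
N = min(L, D) + 6  [with L=-2, D=8]  = 4
K = min(H, N) + 5  [with H=-2, N=4]  = 3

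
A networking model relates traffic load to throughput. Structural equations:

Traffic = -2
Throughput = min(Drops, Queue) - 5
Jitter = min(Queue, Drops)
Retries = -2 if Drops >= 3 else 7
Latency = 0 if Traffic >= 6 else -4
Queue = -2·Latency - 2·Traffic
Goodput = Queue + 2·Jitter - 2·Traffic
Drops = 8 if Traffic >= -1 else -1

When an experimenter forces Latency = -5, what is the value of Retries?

7

do(Latency=-5) replaces the equation Latency = 0 if Traffic >= 6 else -4 with the constant Latency = -5.
Since Retries is not a descendant of the intervened variable, it is unaffected.
Drops = 8 if Traffic >= -1 else -1  [with Traffic=-2]  = -1
Retries = -2 if Drops >= 3 else 7  [with Drops=-1]  = 7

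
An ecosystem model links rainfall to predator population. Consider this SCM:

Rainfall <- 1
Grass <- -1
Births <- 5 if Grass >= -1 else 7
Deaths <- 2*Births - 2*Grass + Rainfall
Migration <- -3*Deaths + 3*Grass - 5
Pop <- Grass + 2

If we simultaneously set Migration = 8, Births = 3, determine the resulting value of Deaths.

Under do(Migration = 8, Births = 3), each intervened variable's structural equation is replaced by its fixed value.
Deaths = 2*Births - 2*Grass + Rainfall  [with Births=3, Grass=-1, Rainfall=1]  = 9

9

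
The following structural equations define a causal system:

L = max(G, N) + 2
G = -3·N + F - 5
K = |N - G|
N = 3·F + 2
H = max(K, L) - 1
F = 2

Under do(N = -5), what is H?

Under do(N=-5), the mechanism N = 3·F + 2 is discarded; N is fixed at -5.
G = -3·N + F - 5  [with N=-5, F=2]  = 12
K = |N - G|  [with N=-5, G=12]  = 17
L = max(G, N) + 2  [with G=12, N=-5]  = 14
H = max(K, L) - 1  [with K=17, L=14]  = 16

16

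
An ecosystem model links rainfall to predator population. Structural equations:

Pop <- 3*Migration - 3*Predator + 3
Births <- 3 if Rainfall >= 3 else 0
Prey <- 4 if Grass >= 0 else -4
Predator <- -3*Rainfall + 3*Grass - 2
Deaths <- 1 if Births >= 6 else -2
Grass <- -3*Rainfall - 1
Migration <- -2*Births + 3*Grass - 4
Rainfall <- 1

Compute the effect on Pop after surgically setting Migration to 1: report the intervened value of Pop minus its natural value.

51

do(Migration=1) replaces the equation Migration <- -2*Births + 3*Grass - 4 with the constant Migration = 1.
Grass = -3*Rainfall - 1  [with Rainfall=1]  = -4
Predator = -3*Rainfall + 3*Grass - 2  [with Rainfall=1, Grass=-4]  = -17
Pop = 3*Migration - 3*Predator + 3  [with Migration=1, Predator=-17]  = 57
Without intervention: Grass = -3*Rainfall - 1  [with Rainfall=1]  = -4; Predator = -3*Rainfall + 3*Grass - 2  [with Rainfall=1, Grass=-4]  = -17; Births = 3 if Rainfall >= 3 else 0  [with Rainfall=1]  = 0; Migration = -2*Births + 3*Grass - 4  [with Births=0, Grass=-4]  = -16; Pop = 3*Migration - 3*Predator + 3  [with Migration=-16, Predator=-17]  = 6.
Change = 57 − 6 = 51.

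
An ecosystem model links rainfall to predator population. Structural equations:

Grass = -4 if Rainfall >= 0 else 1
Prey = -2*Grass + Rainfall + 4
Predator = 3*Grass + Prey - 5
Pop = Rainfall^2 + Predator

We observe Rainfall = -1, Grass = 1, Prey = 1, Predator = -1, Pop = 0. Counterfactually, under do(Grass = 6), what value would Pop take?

5

do(Grass=6) replaces the equation Grass = -4 if Rainfall >= 0 else 1 with the constant Grass = 6.
Prey = -2*Grass + Rainfall + 4  [with Grass=6, Rainfall=-1]  = -9
Predator = 3*Grass + Prey - 5  [with Grass=6, Prey=-9]  = 4
Pop = Rainfall^2 + Predator  [with Rainfall=-1, Predator=4]  = 5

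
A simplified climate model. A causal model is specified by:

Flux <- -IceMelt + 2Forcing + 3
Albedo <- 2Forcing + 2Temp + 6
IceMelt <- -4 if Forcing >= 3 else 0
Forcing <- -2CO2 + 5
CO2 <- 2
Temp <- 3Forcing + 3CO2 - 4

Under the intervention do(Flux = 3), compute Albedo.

do(Flux=3) replaces the equation Flux <- -IceMelt + 2Forcing + 3 with the constant Flux = 3.
Since Albedo is not a descendant of the intervened variable, it is unaffected.
Forcing = -2CO2 + 5  [with CO2=2]  = 1
Temp = 3Forcing + 3CO2 - 4  [with Forcing=1, CO2=2]  = 5
Albedo = 2Forcing + 2Temp + 6  [with Forcing=1, Temp=5]  = 18

18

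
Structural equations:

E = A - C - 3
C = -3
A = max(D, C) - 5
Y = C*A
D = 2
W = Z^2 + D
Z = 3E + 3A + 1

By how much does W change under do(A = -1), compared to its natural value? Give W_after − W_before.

-264

The intervention breaks the incoming arrows to A: A = max(D, C) - 5 no longer applies, and A = -1.
E = A - C - 3  [with A=-1, C=-3]  = -1
Z = 3E + 3A + 1  [with E=-1, A=-1]  = -5
W = Z^2 + D  [with Z=-5, D=2]  = 27
Without intervention: A = max(D, C) - 5  [with D=2, C=-3]  = -3; E = A - C - 3  [with A=-3, C=-3]  = -3; Z = 3E + 3A + 1  [with E=-3, A=-3]  = -17; W = Z^2 + D  [with Z=-17, D=2]  = 291.
Change = 27 − 291 = -264.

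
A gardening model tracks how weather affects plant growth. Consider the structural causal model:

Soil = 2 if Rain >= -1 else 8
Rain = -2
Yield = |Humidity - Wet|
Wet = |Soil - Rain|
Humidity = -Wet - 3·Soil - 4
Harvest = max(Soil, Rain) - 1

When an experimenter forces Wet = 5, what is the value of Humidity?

-33

The intervention breaks the incoming arrows to Wet: Wet = |Soil - Rain| no longer applies, and Wet = 5.
Soil = 2 if Rain >= -1 else 8  [with Rain=-2]  = 8
Humidity = -Wet - 3·Soil - 4  [with Wet=5, Soil=8]  = -33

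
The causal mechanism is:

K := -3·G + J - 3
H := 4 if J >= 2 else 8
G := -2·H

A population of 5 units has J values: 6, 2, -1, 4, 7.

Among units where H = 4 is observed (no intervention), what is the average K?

Conditioning on H=4 selects the 4 unit(s) with J ∈ {6, 2, 4, 7}. Their K values: 27, 23, 25, 28. Mean = 25.75.

25.75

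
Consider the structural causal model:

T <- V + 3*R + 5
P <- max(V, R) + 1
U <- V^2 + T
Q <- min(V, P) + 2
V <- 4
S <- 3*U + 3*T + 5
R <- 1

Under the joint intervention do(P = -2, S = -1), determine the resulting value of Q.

Under do(P = -2, S = -1), each intervened variable's structural equation is replaced by its fixed value.
Q = min(V, P) + 2  [with V=4, P=-2]  = 0

0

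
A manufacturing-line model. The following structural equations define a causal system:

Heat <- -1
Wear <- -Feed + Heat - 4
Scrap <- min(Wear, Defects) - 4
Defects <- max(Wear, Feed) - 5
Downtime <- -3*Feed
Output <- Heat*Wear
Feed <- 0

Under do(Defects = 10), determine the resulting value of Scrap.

-9

Intervening sets Defects = 10 and removes its equation (Defects <- max(Wear, Feed) - 5).
Wear = -Feed + Heat - 4  [with Feed=0, Heat=-1]  = -5
Scrap = min(Wear, Defects) - 4  [with Wear=-5, Defects=10]  = -9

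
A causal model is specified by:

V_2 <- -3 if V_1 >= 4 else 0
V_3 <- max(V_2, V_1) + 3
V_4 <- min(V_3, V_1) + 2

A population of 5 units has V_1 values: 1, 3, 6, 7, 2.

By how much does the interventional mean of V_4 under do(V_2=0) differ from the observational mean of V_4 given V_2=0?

1.8

Every unit gets V_2=0 under the intervention. V_4 values become 3, 5, 8, 9, 4; E[V_4|do(V_2=0)] = 5.8.
E[V_4|V_2=0] averages over only the 3 units with V_2=0 (V_1 = 1, 3, 2): V_4 = 3, 5, 4, mean 4.
Difference = 5.8 − 4 = 1.8.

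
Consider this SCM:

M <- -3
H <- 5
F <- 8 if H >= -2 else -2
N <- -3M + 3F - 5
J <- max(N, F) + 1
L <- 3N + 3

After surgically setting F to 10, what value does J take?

do(F=10) replaces the equation F <- 8 if H >= -2 else -2 with the constant F = 10.
N = -3M + 3F - 5  [with M=-3, F=10]  = 34
J = max(N, F) + 1  [with N=34, F=10]  = 35

35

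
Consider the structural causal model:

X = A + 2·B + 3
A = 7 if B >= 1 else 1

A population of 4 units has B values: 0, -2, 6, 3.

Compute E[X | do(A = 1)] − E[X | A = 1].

5.5

Every unit gets A=1 under the intervention. X values become 4, 0, 16, 10; E[X|do(A=1)] = 7.5.
E[X|A=1] averages over only the 2 units with A=1 (B = 0, -2): X = 4, 0, mean 2.
Difference = 7.5 − 2 = 5.5.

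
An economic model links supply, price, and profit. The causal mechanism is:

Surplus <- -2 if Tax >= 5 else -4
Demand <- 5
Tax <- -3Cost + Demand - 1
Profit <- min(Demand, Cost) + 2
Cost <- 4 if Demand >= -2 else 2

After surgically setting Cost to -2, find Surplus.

do(Cost=-2) replaces the equation Cost <- 4 if Demand >= -2 else 2 with the constant Cost = -2.
Tax = -3Cost + Demand - 1  [with Cost=-2, Demand=5]  = 10
Surplus = -2 if Tax >= 5 else -4  [with Tax=10]  = -2

-2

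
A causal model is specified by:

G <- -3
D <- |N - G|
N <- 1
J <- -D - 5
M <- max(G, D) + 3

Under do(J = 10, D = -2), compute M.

1

The joint intervention fixes J = 10, D = -2, removing each variable's own equation.
M = max(G, D) + 3  [with G=-3, D=-2]  = 1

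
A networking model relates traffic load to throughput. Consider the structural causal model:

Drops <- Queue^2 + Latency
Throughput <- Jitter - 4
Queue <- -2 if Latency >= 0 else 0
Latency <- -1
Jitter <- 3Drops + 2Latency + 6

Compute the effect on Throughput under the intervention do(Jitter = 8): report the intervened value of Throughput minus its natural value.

7

Intervening sets Jitter = 8 and removes its equation (Jitter <- 3Drops + 2Latency + 6).
Throughput = Jitter - 4  [with Jitter=8]  = 4
Without intervention: Queue = -2 if Latency >= 0 else 0  [with Latency=-1]  = 0; Drops = Queue^2 + Latency  [with Queue=0, Latency=-1]  = -1; Jitter = 3Drops + 2Latency + 6  [with Drops=-1, Latency=-1]  = 1; Throughput = Jitter - 4  [with Jitter=1]  = -3.
Change = 4 − (-3) = 7.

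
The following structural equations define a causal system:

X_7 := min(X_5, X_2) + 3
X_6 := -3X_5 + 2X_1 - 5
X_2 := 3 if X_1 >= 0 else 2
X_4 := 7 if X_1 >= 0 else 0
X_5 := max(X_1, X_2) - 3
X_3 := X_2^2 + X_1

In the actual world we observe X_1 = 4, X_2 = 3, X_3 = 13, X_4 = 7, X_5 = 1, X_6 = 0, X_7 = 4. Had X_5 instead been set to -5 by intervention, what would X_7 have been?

Under do(X_5=-5), the mechanism X_5 := max(X_1, X_2) - 3 is discarded; X_5 is fixed at -5.
X_2 = 3 if X_1 >= 0 else 2  [with X_1=4]  = 3
X_7 = min(X_5, X_2) + 3  [with X_5=-5, X_2=3]  = -2

-2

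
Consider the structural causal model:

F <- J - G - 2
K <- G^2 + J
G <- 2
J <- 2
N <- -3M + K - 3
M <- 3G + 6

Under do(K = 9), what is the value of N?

-30

Under do(K=9), the mechanism K <- G^2 + J is discarded; K is fixed at 9.
M = 3G + 6  [with G=2]  = 12
N = -3M + K - 3  [with M=12, K=9]  = -30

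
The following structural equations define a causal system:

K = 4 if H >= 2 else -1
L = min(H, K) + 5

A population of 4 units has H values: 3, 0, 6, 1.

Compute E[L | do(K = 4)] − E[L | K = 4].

-1.5

Every unit gets K=4 under the intervention. L values become 8, 5, 9, 6; E[L|do(K=4)] = 7.
Conditioning on K=4 selects the 2 unit(s) with H ∈ {3, 6}. Their L values: 8, 9. Mean = 8.5.
Difference = 7 − 8.5 = -1.5.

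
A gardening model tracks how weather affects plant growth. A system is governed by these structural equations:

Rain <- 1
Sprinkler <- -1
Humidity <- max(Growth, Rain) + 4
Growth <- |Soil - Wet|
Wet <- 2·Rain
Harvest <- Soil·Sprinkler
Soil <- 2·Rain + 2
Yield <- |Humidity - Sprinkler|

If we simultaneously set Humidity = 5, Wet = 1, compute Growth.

3

Setting Humidity = 5, Wet = 1 by intervention discards those variables' equations.
Soil = 2·Rain + 2  [with Rain=1]  = 4
Growth = |Soil - Wet|  [with Soil=4, Wet=1]  = 3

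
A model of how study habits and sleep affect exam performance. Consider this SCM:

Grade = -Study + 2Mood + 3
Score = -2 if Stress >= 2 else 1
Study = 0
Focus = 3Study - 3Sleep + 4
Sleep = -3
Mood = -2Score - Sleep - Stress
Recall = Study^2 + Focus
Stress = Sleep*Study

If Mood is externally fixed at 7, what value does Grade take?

Intervening sets Mood = 7 and removes its equation (Mood = -2Score - Sleep - Stress).
Grade = -Study + 2Mood + 3  [with Study=0, Mood=7]  = 17

17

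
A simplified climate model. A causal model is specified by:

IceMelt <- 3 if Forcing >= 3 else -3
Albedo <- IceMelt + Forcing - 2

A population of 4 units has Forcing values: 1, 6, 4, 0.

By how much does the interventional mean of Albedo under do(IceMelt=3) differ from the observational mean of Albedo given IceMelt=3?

-2.25

Every unit gets IceMelt=3 under the intervention. Albedo values become 2, 7, 5, 1; E[Albedo|do(IceMelt=3)] = 3.75.
E[Albedo|IceMelt=3] averages over only the 2 units with IceMelt=3 (Forcing = 6, 4): Albedo = 7, 5, mean 6.
Difference = 3.75 − 6 = -2.25.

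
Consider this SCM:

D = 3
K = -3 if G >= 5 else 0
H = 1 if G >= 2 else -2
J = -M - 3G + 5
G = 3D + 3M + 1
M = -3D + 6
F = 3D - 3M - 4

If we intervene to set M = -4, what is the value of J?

15

do(M=-4) replaces the equation M = -3D + 6 with the constant M = -4.
G = 3D + 3M + 1  [with D=3, M=-4]  = -2
J = -M - 3G + 5  [with M=-4, G=-2]  = 15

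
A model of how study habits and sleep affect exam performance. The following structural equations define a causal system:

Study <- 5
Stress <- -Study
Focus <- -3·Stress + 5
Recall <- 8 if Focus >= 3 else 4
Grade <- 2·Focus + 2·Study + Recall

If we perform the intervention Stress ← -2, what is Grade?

40

do(Stress=-2) replaces the equation Stress <- -Study with the constant Stress = -2.
Focus = -3·Stress + 5  [with Stress=-2]  = 11
Recall = 8 if Focus >= 3 else 4  [with Focus=11]  = 8
Grade = 2·Focus + 2·Study + Recall  [with Focus=11, Study=5, Recall=8]  = 40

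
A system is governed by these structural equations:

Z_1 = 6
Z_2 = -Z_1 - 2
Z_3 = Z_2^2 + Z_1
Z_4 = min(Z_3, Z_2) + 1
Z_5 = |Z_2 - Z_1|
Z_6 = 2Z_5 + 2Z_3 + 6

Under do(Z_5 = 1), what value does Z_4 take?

-7

The intervention breaks the incoming arrows to Z_5: Z_5 = |Z_2 - Z_1| no longer applies, and Z_5 = 1.
Since Z_4 is not a descendant of the intervened variable, it is unaffected.
Z_2 = -Z_1 - 2  [with Z_1=6]  = -8
Z_3 = Z_2^2 + Z_1  [with Z_2=-8, Z_1=6]  = 70
Z_4 = min(Z_3, Z_2) + 1  [with Z_3=70, Z_2=-8]  = -7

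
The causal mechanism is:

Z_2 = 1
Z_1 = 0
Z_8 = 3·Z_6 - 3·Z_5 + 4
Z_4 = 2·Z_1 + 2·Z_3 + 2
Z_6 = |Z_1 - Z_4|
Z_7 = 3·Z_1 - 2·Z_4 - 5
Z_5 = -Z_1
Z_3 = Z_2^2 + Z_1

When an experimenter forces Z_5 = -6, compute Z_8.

34

do(Z_5=-6) replaces the equation Z_5 = -Z_1 with the constant Z_5 = -6.
Z_3 = Z_2^2 + Z_1  [with Z_2=1, Z_1=0]  = 1
Z_4 = 2·Z_1 + 2·Z_3 + 2  [with Z_1=0, Z_3=1]  = 4
Z_6 = |Z_1 - Z_4|  [with Z_1=0, Z_4=4]  = 4
Z_8 = 3·Z_6 - 3·Z_5 + 4  [with Z_6=4, Z_5=-6]  = 34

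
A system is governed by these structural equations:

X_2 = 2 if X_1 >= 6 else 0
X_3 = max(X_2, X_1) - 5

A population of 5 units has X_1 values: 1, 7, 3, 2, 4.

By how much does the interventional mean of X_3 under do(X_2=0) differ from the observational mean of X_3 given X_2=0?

The intervention sets X_2=0 in all 5 units regardless of X_1. Recomputing X_3 per unit gives -4, 2, -2, -3, -1; average -1.6.
E[X_3|X_2=0] averages over only the 4 units with X_2=0 (X_1 = 1, 3, 2, 4): X_3 = -4, -2, -3, -1, mean -2.5.
Difference = -1.6 − (-2.5) = 0.9.

0.9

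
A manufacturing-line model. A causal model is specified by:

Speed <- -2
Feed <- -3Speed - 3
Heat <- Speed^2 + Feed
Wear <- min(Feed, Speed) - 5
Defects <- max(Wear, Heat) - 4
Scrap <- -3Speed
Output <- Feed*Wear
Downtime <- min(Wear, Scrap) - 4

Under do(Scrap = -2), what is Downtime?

-11

Intervening sets Scrap = -2 and removes its equation (Scrap <- -3Speed).
Feed = -3Speed - 3  [with Speed=-2]  = 3
Wear = min(Feed, Speed) - 5  [with Feed=3, Speed=-2]  = -7
Downtime = min(Wear, Scrap) - 4  [with Wear=-7, Scrap=-2]  = -11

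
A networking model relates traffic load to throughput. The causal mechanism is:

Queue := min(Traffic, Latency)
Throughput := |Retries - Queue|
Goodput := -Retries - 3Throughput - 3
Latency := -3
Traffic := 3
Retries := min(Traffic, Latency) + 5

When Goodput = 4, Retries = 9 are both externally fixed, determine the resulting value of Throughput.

Setting Goodput = 4, Retries = 9 by intervention discards those variables' equations.
Queue = min(Traffic, Latency)  [with Traffic=3, Latency=-3]  = -3
Throughput = |Retries - Queue|  [with Retries=9, Queue=-3]  = 12

12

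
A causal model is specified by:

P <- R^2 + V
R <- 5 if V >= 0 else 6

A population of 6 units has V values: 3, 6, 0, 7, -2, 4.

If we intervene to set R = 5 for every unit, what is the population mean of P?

28

Every unit gets R=5 under the intervention. P values become 28, 31, 25, 32, 23, 29; E[P|do(R=5)] = 28.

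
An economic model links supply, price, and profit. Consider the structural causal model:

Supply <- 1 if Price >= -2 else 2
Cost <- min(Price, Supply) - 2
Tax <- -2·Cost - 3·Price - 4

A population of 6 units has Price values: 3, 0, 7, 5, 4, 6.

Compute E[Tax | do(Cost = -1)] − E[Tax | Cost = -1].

Every unit gets Cost=-1 under the intervention. Tax values become -11, -2, -23, -17, -14, -20; E[Tax|do(Cost=-1)] = -14.5.
Conditioning on Cost=-1 selects the 5 unit(s) with Price ∈ {3, 7, 5, 4, 6}. Their Tax values: -11, -23, -17, -14, -20. Mean = -17.
Difference = -14.5 − (-17) = 2.5.

2.5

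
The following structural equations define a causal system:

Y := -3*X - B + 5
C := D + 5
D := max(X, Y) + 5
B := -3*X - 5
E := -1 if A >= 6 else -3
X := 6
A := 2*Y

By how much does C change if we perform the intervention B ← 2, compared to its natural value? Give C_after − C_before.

Under do(B=2), the mechanism B := -3*X - 5 is discarded; B is fixed at 2.
Y = -3*X - B + 5  [with X=6, B=2]  = -15
D = max(X, Y) + 5  [with X=6, Y=-15]  = 11
C = D + 5  [with D=11]  = 16
Without intervention: B = -3*X - 5  [with X=6]  = -23; Y = -3*X - B + 5  [with X=6, B=-23]  = 10; D = max(X, Y) + 5  [with X=6, Y=10]  = 15; C = D + 5  [with D=15]  = 20.
Change = 16 − 20 = -4.

-4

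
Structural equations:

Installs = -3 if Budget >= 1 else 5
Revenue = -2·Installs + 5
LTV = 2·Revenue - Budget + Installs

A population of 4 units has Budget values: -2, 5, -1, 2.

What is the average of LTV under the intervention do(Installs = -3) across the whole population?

Every unit gets Installs=-3 under the intervention. LTV values become 21, 14, 20, 17; E[LTV|do(Installs=-3)] = 18.

18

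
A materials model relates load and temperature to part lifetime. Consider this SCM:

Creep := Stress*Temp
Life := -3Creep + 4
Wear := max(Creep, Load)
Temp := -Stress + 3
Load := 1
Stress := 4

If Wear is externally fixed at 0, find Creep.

The intervention breaks the incoming arrows to Wear: Wear := max(Creep, Load) no longer applies, and Wear = 0.
Since Creep is not a descendant of the intervened variable, it is unaffected.
Temp = -Stress + 3  [with Stress=4]  = -1
Creep = Stress*Temp  [with Stress=4, Temp=-1]  = -4

-4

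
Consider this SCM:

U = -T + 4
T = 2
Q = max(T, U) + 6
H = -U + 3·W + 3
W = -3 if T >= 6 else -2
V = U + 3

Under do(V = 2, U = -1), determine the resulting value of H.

-2

Under do(V = 2, U = -1), each intervened variable's structural equation is replaced by its fixed value.
W = -3 if T >= 6 else -2  [with T=2]  = -2
H = -U + 3·W + 3  [with U=-1, W=-2]  = -2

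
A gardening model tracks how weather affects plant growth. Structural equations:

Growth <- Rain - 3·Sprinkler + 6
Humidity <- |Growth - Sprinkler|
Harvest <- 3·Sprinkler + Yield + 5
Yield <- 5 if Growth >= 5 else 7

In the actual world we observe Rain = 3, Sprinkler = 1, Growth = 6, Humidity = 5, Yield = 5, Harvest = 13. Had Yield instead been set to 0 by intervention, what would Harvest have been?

8

The intervention breaks the incoming arrows to Yield: Yield <- 5 if Growth >= 5 else 7 no longer applies, and Yield = 0.
Harvest = 3·Sprinkler + Yield + 5  [with Sprinkler=1, Yield=0]  = 8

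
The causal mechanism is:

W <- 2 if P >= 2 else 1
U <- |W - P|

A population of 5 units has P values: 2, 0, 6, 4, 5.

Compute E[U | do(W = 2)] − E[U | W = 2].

Under do(W=2), W's equation is replaced by W=2 for every unit. Per-unit U: 0, 2, 4, 2, 3. Mean = 2.2.
Conditioning on W=2 selects the 4 unit(s) with P ∈ {2, 6, 4, 5}. Their U values: 0, 4, 2, 3. Mean = 2.25.
Difference = 2.2 − 2.25 = -0.05.

-0.05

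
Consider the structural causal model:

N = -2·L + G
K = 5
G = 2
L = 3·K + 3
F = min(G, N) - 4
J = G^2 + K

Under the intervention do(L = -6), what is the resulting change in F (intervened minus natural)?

36

The intervention breaks the incoming arrows to L: L = 3·K + 3 no longer applies, and L = -6.
N = -2·L + G  [with L=-6, G=2]  = 14
F = min(G, N) - 4  [with G=2, N=14]  = -2
Without intervention: L = 3·K + 3  [with K=5]  = 18; N = -2·L + G  [with L=18, G=2]  = -34; F = min(G, N) - 4  [with G=2, N=-34]  = -38.
Change = -2 − (-38) = 36.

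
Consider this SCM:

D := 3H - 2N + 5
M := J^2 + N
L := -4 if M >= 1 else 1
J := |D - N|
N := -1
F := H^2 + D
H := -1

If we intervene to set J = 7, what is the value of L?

-4

The intervention breaks the incoming arrows to J: J := |D - N| no longer applies, and J = 7.
M = J^2 + N  [with J=7, N=-1]  = 48
L = -4 if M >= 1 else 1  [with M=48]  = -4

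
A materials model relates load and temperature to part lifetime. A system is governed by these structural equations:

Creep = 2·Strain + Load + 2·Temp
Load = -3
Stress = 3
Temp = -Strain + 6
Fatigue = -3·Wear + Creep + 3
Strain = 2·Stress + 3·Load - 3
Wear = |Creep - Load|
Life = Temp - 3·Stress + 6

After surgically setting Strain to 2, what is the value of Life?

1

The intervention breaks the incoming arrows to Strain: Strain = 2·Stress + 3·Load - 3 no longer applies, and Strain = 2.
Temp = -Strain + 6  [with Strain=2]  = 4
Life = Temp - 3·Stress + 6  [with Temp=4, Stress=3]  = 1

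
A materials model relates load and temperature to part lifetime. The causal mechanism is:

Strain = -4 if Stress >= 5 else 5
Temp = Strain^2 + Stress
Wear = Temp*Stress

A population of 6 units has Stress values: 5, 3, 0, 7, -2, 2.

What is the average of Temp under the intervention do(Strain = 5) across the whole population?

Under do(Strain=5), Strain's equation is replaced by Strain=5 for every unit. Per-unit Temp: 30, 28, 25, 32, 23, 27. Mean = 27.5.

27.5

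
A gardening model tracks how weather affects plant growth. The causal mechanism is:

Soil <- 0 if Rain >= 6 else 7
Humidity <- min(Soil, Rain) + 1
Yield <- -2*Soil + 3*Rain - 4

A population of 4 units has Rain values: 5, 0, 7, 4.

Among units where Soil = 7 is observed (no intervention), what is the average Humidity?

4

Conditioning on Soil=7 selects the 3 unit(s) with Rain ∈ {5, 0, 4}. Their Humidity values: 6, 1, 5. Mean = 4.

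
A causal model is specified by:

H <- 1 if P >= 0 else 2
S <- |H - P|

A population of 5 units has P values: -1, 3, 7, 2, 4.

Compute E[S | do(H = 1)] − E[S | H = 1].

Every unit gets H=1 under the intervention. S values become 2, 2, 6, 1, 3; E[S|do(H=1)] = 2.8.
Conditioning on H=1 selects the 4 unit(s) with P ∈ {3, 7, 2, 4}. Their S values: 2, 6, 1, 3. Mean = 3.
Difference = 2.8 − 3 = -0.2.

-0.2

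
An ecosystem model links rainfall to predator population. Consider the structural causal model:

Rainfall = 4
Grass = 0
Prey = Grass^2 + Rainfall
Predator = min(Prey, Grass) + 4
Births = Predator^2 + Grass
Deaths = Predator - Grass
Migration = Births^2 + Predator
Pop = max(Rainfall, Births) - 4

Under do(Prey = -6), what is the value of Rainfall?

Under do(Prey=-6), the mechanism Prey = Grass^2 + Rainfall is discarded; Prey is fixed at -6.
Rainfall is not downstream of the intervention, so its value is determined by the original equations.

4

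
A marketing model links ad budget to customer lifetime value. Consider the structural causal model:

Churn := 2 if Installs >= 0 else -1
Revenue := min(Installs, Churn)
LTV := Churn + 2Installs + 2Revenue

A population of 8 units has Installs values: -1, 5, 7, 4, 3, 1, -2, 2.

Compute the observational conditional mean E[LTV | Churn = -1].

-7

Observing Churn=-1 restricts to units where Churn's equation naturally yields -1: Installs ∈ {-1, -2}. In that subpopulation LTV = -5, -9, mean -7.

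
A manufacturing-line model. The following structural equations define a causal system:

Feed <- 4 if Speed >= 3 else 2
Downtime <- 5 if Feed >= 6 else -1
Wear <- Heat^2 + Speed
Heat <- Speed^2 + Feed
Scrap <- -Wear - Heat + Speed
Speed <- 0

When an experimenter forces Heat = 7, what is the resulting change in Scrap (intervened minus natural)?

-50

do(Heat=7) replaces the equation Heat <- Speed^2 + Feed with the constant Heat = 7.
Wear = Heat^2 + Speed  [with Heat=7, Speed=0]  = 49
Scrap = -Wear - Heat + Speed  [with Wear=49, Heat=7, Speed=0]  = -56
Without intervention: Feed = 4 if Speed >= 3 else 2  [with Speed=0]  = 2; Heat = Speed^2 + Feed  [with Speed=0, Feed=2]  = 2; Wear = Heat^2 + Speed  [with Heat=2, Speed=0]  = 4; Scrap = -Wear - Heat + Speed  [with Wear=4, Heat=2, Speed=0]  = -6.
Change = -56 − (-6) = -50.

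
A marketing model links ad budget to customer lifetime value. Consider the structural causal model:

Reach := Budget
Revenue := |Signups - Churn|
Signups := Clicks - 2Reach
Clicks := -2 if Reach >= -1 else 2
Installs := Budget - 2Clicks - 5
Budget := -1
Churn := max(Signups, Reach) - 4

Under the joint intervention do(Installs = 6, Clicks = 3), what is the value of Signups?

5

The joint intervention fixes Installs = 6, Clicks = 3, removing each variable's own equation.
Reach = Budget  [with Budget=-1]  = -1
Signups = Clicks - 2Reach  [with Clicks=3, Reach=-1]  = 5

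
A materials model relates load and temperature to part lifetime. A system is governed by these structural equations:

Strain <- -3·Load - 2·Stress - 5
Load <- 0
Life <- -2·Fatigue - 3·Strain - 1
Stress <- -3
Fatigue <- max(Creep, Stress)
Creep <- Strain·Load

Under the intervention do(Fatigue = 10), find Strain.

do(Fatigue=10) replaces the equation Fatigue <- max(Creep, Stress) with the constant Fatigue = 10.
Strain is not downstream of the intervention, so its value is determined by the original equations.
Strain = -3·Load - 2·Stress - 5  [with Load=0, Stress=-3]  = 1

1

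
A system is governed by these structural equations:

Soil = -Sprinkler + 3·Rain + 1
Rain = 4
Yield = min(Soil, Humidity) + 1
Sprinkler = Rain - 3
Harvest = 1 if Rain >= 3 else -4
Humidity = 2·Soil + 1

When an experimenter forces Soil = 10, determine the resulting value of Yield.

11

do(Soil=10) replaces the equation Soil = -Sprinkler + 3·Rain + 1 with the constant Soil = 10.
Humidity = 2·Soil + 1  [with Soil=10]  = 21
Yield = min(Soil, Humidity) + 1  [with Soil=10, Humidity=21]  = 11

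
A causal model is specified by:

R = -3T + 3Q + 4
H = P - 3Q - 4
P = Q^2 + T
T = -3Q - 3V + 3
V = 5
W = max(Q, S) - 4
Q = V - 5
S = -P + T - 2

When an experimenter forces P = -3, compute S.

-11

Under do(P=-3), the mechanism P = Q^2 + T is discarded; P is fixed at -3.
Q = V - 5  [with V=5]  = 0
T = -3Q - 3V + 3  [with Q=0, V=5]  = -12
S = -P + T - 2  [with P=-3, T=-12]  = -11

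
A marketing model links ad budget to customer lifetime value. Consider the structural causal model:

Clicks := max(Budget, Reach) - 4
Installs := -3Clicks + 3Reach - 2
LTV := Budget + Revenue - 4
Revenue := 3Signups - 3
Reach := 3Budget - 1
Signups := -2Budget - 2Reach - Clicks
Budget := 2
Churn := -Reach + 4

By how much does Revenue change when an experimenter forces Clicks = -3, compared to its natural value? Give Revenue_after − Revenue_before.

12

The intervention breaks the incoming arrows to Clicks: Clicks := max(Budget, Reach) - 4 no longer applies, and Clicks = -3.
Reach = 3Budget - 1  [with Budget=2]  = 5
Signups = -2Budget - 2Reach - Clicks  [with Budget=2, Reach=5, Clicks=-3]  = -11
Revenue = 3Signups - 3  [with Signups=-11]  = -36
Without intervention: Reach = 3Budget - 1  [with Budget=2]  = 5; Clicks = max(Budget, Reach) - 4  [with Budget=2, Reach=5]  = 1; Signups = -2Budget - 2Reach - Clicks  [with Budget=2, Reach=5, Clicks=1]  = -15; Revenue = 3Signups - 3  [with Signups=-15]  = -48.
Change = -36 − (-48) = 12.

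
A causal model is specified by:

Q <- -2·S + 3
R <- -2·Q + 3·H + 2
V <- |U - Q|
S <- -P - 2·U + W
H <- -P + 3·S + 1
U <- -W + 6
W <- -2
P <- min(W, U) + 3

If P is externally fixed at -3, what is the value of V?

25

The intervention breaks the incoming arrows to P: P <- min(W, U) + 3 no longer applies, and P = -3.
U = -W + 6  [with W=-2]  = 8
S = -P - 2·U + W  [with P=-3, U=8, W=-2]  = -15
Q = -2·S + 3  [with S=-15]  = 33
V = |U - Q|  [with U=8, Q=33]  = 25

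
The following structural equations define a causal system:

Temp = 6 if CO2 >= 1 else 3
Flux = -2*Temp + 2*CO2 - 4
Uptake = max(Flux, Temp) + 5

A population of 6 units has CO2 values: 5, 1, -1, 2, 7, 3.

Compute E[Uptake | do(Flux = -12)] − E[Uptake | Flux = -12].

Every unit gets Flux=-12 under the intervention. Uptake values become 11, 11, 8, 11, 11, 11; E[Uptake|do(Flux=-12)] = 10.5.
Conditioning on Flux=-12 selects the 2 unit(s) with CO2 ∈ {-1, 2}. Their Uptake values: 8, 11. Mean = 9.5.
Difference = 10.5 − 9.5 = 1.

1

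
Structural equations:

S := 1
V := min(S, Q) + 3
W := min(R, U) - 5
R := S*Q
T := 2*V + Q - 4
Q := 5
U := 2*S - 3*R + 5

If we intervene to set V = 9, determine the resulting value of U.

-8

Under do(V=9), the mechanism V := min(S, Q) + 3 is discarded; V is fixed at 9.
Since U is not a descendant of the intervened variable, it is unaffected.
R = S*Q  [with S=1, Q=5]  = 5
U = 2*S - 3*R + 5  [with S=1, R=5]  = -8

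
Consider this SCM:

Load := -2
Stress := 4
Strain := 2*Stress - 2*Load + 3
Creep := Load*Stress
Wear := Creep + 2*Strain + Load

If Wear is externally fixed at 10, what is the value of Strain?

do(Wear=10) replaces the equation Wear := Creep + 2*Strain + Load with the constant Wear = 10.
Strain is not downstream of the intervention, so its value is determined by the original equations.
Strain = 2*Stress - 2*Load + 3  [with Stress=4, Load=-2]  = 15

15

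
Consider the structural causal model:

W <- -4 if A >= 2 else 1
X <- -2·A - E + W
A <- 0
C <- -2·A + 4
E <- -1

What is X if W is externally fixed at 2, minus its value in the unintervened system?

1

The intervention breaks the incoming arrows to W: W <- -4 if A >= 2 else 1 no longer applies, and W = 2.
X = -2·A - E + W  [with A=0, E=-1, W=2]  = 3
Without intervention: W = -4 if A >= 2 else 1  [with A=0]  = 1; X = -2·A - E + W  [with A=0, E=-1, W=1]  = 2.
Change = 3 − 2 = 1.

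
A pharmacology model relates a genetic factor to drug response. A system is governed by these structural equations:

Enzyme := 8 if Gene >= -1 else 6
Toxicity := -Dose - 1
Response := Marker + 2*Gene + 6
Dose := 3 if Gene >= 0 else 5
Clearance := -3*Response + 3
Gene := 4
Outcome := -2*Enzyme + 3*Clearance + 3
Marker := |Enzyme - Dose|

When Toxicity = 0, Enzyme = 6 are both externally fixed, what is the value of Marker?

3

Under do(Toxicity = 0, Enzyme = 6), each intervened variable's structural equation is replaced by its fixed value.
Dose = 3 if Gene >= 0 else 5  [with Gene=4]  = 3
Marker = |Enzyme - Dose|  [with Enzyme=6, Dose=3]  = 3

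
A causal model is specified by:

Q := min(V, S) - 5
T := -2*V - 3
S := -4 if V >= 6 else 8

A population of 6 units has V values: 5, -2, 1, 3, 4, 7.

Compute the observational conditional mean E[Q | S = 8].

-2.8

Observing S=8 restricts to units where S's equation naturally yields 8: V ∈ {5, -2, 1, 3, 4}. In that subpopulation Q = 0, -7, -4, -2, -1, mean -2.8.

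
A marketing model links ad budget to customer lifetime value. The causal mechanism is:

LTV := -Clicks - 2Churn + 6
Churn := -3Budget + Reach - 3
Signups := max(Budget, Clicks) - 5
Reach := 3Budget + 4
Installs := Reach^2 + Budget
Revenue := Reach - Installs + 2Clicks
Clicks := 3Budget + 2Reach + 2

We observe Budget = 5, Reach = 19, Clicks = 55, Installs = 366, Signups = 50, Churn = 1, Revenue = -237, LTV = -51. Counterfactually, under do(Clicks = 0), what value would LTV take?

4

The intervention breaks the incoming arrows to Clicks: Clicks := 3Budget + 2Reach + 2 no longer applies, and Clicks = 0.
Reach = 3Budget + 4  [with Budget=5]  = 19
Churn = -3Budget + Reach - 3  [with Budget=5, Reach=19]  = 1
LTV = -Clicks - 2Churn + 6  [with Clicks=0, Churn=1]  = 4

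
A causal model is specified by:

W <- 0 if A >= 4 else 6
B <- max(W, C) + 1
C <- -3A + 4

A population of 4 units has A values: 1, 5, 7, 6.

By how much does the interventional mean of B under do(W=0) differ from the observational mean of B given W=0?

Every unit gets W=0 under the intervention. B values become 2, 1, 1, 1; E[B|do(W=0)] = 1.25.
Observing W=0 restricts to units where W's equation naturally yields 0: A ∈ {5, 7, 6}. In that subpopulation B = 1, 1, 1, mean 1.
Difference = 1.25 − 1 = 0.25.

0.25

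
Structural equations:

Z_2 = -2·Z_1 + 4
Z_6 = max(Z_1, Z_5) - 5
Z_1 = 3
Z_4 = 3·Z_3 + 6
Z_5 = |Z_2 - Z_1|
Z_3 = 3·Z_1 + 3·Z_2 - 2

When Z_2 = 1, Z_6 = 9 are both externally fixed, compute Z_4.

The joint intervention fixes Z_2 = 1, Z_6 = 9, removing each variable's own equation.
Z_3 = 3·Z_1 + 3·Z_2 - 2  [with Z_1=3, Z_2=1]  = 10
Z_4 = 3·Z_3 + 6  [with Z_3=10]  = 36

36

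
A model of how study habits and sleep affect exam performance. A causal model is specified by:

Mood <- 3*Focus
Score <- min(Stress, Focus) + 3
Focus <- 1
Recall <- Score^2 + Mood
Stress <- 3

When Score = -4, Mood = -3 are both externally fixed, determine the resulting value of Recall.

Setting Score = -4, Mood = -3 by intervention discards those variables' equations.
Recall = Score^2 + Mood  [with Score=-4, Mood=-3]  = 13

13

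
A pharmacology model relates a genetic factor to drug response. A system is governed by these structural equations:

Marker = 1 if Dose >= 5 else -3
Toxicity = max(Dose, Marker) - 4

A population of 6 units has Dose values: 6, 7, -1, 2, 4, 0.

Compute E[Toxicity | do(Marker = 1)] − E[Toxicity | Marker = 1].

-3

do(Marker=1) breaks Marker's dependence on Dose. With Marker=1 fixed, Toxicity across the units is 2, 3, -3, -2, 0, -3, mean -0.5.
Observing Marker=1 restricts to units where Marker's equation naturally yields 1: Dose ∈ {6, 7}. In that subpopulation Toxicity = 2, 3, mean 2.5.
Difference = -0.5 − 2.5 = -3.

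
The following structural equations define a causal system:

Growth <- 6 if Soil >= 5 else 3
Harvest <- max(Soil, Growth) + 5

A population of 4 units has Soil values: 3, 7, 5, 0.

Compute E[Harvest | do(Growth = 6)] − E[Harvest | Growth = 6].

-0.25

The intervention sets Growth=6 in all 4 units regardless of Soil. Recomputing Harvest per unit gives 11, 12, 11, 11; average 11.25.
E[Harvest|Growth=6] averages over only the 2 units with Growth=6 (Soil = 7, 5): Harvest = 12, 11, mean 11.5.
Difference = 11.25 − 11.5 = -0.25.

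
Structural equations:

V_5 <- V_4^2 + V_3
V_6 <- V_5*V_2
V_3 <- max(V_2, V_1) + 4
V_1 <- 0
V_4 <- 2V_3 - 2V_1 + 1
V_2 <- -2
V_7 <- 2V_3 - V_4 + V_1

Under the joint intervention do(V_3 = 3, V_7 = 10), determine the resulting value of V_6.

Under do(V_3 = 3, V_7 = 10), each intervened variable's structural equation is replaced by its fixed value.
V_4 = 2V_3 - 2V_1 + 1  [with V_3=3, V_1=0]  = 7
V_5 = V_4^2 + V_3  [with V_4=7, V_3=3]  = 52
V_6 = V_5*V_2  [with V_5=52, V_2=-2]  = -104

-104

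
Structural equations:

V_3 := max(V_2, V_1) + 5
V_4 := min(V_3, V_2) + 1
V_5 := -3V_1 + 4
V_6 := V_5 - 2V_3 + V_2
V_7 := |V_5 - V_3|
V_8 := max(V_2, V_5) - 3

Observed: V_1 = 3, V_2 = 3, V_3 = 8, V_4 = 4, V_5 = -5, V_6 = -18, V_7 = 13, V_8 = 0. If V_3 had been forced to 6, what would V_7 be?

The intervention breaks the incoming arrows to V_3: V_3 := max(V_2, V_1) + 5 no longer applies, and V_3 = 6.
V_5 = -3V_1 + 4  [with V_1=3]  = -5
V_7 = |V_5 - V_3|  [with V_5=-5, V_3=6]  = 11

11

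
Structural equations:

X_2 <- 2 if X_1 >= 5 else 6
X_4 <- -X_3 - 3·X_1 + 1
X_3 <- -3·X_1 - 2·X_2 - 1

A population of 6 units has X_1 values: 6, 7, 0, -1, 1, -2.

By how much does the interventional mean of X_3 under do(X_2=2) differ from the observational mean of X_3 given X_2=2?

14

The intervention sets X_2=2 in all 6 units regardless of X_1. Recomputing X_3 per unit gives -23, -26, -5, -2, -8, 1; average -10.5.
Observing X_2=2 restricts to units where X_2's equation naturally yields 2: X_1 ∈ {6, 7}. In that subpopulation X_3 = -23, -26, mean -24.5.
Difference = -10.5 − (-24.5) = 14.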